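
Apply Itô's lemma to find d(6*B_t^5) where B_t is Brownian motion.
d(6*B_t^5) = (60*B_t^3) dt + (30*B_t^4) dB_t

Itô's formula for f(B_t) gives d f(B_t) = f'(B_t) dB_t + (1/2) f''(B_t) dt. Compute derivatives of f(x) = 6*x^5:
  f'(x)  = 30*x^4
  f''(x) = 120*x^3
Substitute x = B_t and multiply the f'' term by 1/2:
  drift     = (1/2) * (120*x^3) evaluated at B_t = 60*B_t^3
  diffusion = (30*x^4) evaluated at B_t = 30*B_t^4
Therefore d(6*B_t^5) = (60*B_t^3) dt + (30*B_t^4) dB_t.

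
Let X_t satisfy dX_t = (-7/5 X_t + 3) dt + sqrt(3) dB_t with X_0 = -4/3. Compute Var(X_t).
Var(X_t) = 15/14 - 15*exp(-14*t/5)/14

The variance V(t) = Var(X_t) satisfies V'(t) = 2 a V(t) + c^2 with V(0) = 0 (drift coefficient is linear in X, diffusion is constant). With a = -7/5, c = sqrt(3), the solution is
  V(t) = (c^2 / (2 a)) * (exp(2 a t) - 1)
       = (sqrt(3)^2 / (2*(-7/5))) * (exp((-14/5) t) - 1)
       = 15/14 - 15*exp(-14*t/5)/14.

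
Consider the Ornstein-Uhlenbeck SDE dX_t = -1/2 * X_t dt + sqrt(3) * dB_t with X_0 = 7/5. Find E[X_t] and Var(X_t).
E[X_t] = 7*exp(-t/2)/5; Var(X_t) = 3 - 3*exp(-t)

The OU SDE dX = -theta X dt + sigma dB admits the integrating factor exp(theta t): d(exp(theta t) X_t) = sigma exp(theta t) dB_t. Integrating from 0 to t:
  X_t = x_0 * exp(-theta t) + sigma * int_0^t exp(-theta (t-s)) dB_s.
The Itô integral has mean 0 and (by the Itô isometry) variance sigma^2 * int_0^t exp(-2 theta (t - s)) ds = sigma^2 * (1 - exp(-2 theta t)) / (2 theta).
With theta = 1/2, sigma = sqrt(3), x_0 = 7/5:
  E[X_t] = 7/5 * exp(-1/2 t) = 7*exp(-t/2)/5
  Var(X_t) = (sqrt(3))^2 * (1 - exp(-2*1/2 t)) / (2 * 1/2) = 3 - 3*exp(-t).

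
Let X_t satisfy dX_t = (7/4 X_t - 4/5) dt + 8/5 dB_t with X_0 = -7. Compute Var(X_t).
Var(X_t) = 128*exp(7*t/2)/175 - 128/175

The variance V(t) = Var(X_t) satisfies V'(t) = 2 a V(t) + c^2 with V(0) = 0 (drift coefficient is linear in X, diffusion is constant). With a = 7/4, c = 8/5, the solution is
  V(t) = (c^2 / (2 a)) * (exp(2 a t) - 1)
       = ((8/5)^2 / (2*(7/4))) * (exp((7/2) t) - 1)
       = 128*exp(7*t/2)/175 - 128/175.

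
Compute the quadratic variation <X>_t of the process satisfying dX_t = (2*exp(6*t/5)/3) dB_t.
<X>_t = 5*exp(12*t/5)/27 - 5/27

For an Itô process dX_t = a(t) dt + b(t) dB_t, the quadratic variation is <X>_t = int_0^t b(s)^2 ds (the drift term does not contribute). Here b(s) = 2*exp(6*s/5)/3, so
  b(s)^2 = 4*exp(12*s/5)/9.
Integrating from 0 to t:
  <X>_t = int_0^t (4*exp(12*s/5)/9) ds = 5*exp(12*t/5)/27 - 5/27.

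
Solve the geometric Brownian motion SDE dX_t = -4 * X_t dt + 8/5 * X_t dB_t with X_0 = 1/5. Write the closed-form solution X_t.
X_t = 1/5 * exp((-132/25) * t + (8/5) * B_t)

For GBM dX = mu X dt + sigma X dB with X_0 = x_0, apply Itô to Y = log X: dY = (mu - sigma^2/2) dt + sigma dB, so Y_t = log(x_0) + (mu - sigma^2/2) t + sigma B_t and hence X_t = x_0 * exp((mu - sigma^2/2) t + sigma B_t).
With mu = -4, sigma = 8/5, x_0 = 1/5, this gives:
  X_t = 1/5 * exp((-132/25) * t + (8/5) * B_t).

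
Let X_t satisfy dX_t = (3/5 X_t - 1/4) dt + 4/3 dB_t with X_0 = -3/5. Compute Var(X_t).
Var(X_t) = 40*exp(6*t/5)/27 - 40/27

The variance V(t) = Var(X_t) satisfies V'(t) = 2 a V(t) + c^2 with V(0) = 0 (drift coefficient is linear in X, diffusion is constant). With a = 3/5, c = 4/3, the solution is
  V(t) = (c^2 / (2 a)) * (exp(2 a t) - 1)
       = ((4/3)^2 / (2*(3/5))) * (exp((6/5) t) - 1)
       = 40*exp(6*t/5)/27 - 40/27.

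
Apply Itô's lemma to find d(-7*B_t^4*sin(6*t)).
d(-7*B_t^4*sin(6*t)) = (-42*B_t^2*(B_t^2*cos(6*t) + sin(6*t))) dt + (-28*B_t^3*sin(6*t)) dB_t

Itô's formula for f(t, x): d f(t, B_t) = (f_t + (1/2) f_xx) dt + f_x dB_t. Compute partials of f(t, x) = -7*x^4*sin(6*t):
  f_t(t,x)  = -42*x^4*cos(6*t)
  f_x(t,x)  = -28*x^3*sin(6*t)
  f_xx(t,x) = -84*x^2*sin(6*t)
Assemble drift = f_t + (1/2) f_xx = -42*x^2*(x^2*cos(6*t) + sin(6*t)) and diffusion = f_x = -28*x^3*sin(6*t). Substituting x = B_t:
  d(-7*B_t^4*sin(6*t)) = (-42*B_t^2*(B_t^2*cos(6*t) + sin(6*t))) dt + (-28*B_t^3*sin(6*t)) dB_t.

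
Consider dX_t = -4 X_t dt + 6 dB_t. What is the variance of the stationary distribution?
lim Var(X_t) = 9/2

The OU SDE dX = -theta X dt + sigma dB admits the integrating factor exp(theta t): d(exp(theta t) X_t) = sigma exp(theta t) dB_t. Integrating from 0 to t gives X_t = x_0 * exp(-theta t) + sigma * int_0^t exp(-theta (t-s)) dB_s for any initial x_0. The Itô integral has variance (by the Itô isometry) sigma^2 * int_0^t exp(-2 theta (t - s)) ds = sigma^2 * (1 - exp(-2 theta t)) / (2 theta), independent of x_0.
With theta = 4, sigma = 6:
  Var(X_t) = (6)^2 * (1 - exp(-2*4 t)) / (2 * 4) = 9/2 - 9*exp(-8*t)/2.
As t -> infinity, exp(-2*4 t) -> 0, so the stationary variance is sigma^2 / (2 theta) = 9/2.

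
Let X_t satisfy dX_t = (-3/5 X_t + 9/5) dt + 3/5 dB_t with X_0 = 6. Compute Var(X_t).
Var(X_t) = 3/10 - 3*exp(-6*t/5)/10

The variance V(t) = Var(X_t) satisfies V'(t) = 2 a V(t) + c^2 with V(0) = 0 (drift coefficient is linear in X, diffusion is constant). With a = -3/5, c = 3/5, the solution is
  V(t) = (c^2 / (2 a)) * (exp(2 a t) - 1)
       = ((3/5)^2 / (2*(-3/5))) * (exp((-6/5) t) - 1)
       = 3/10 - 3*exp(-6*t/5)/10.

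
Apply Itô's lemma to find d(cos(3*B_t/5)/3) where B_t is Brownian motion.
d(cos(3*B_t/5)/3) = (-3*cos(3*B_t/5)/50) dt + (-sin(3*B_t/5)/5) dB_t

Itô's formula for f(B_t) gives d f(B_t) = f'(B_t) dB_t + (1/2) f''(B_t) dt. Compute derivatives of f(x) = cos(3*x/5)/3:
  f'(x)  = -sin(3*x/5)/5
  f''(x) = -3*cos(3*x/5)/25
Substitute x = B_t and multiply the f'' term by 1/2:
  drift     = (1/2) * (-3*cos(3*x/5)/25) evaluated at B_t = -3*cos(3*B_t/5)/50
  diffusion = (-sin(3*x/5)/5) evaluated at B_t = -sin(3*B_t/5)/5
Therefore d(cos(3*B_t/5)/3) = (-3*cos(3*B_t/5)/50) dt + (-sin(3*B_t/5)/5) dB_t.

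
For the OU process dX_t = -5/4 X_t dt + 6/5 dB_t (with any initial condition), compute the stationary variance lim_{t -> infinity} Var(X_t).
lim Var(X_t) = 72/125

The OU SDE dX = -theta X dt + sigma dB admits the integrating factor exp(theta t): d(exp(theta t) X_t) = sigma exp(theta t) dB_t. Integrating from 0 to t gives X_t = x_0 * exp(-theta t) + sigma * int_0^t exp(-theta (t-s)) dB_s for any initial x_0. The Itô integral has variance (by the Itô isometry) sigma^2 * int_0^t exp(-2 theta (t - s)) ds = sigma^2 * (1 - exp(-2 theta t)) / (2 theta), independent of x_0.
With theta = 5/4, sigma = 6/5:
  Var(X_t) = (6/5)^2 * (1 - exp(-2*5/4 t)) / (2 * 5/4) = 72/125 - 72*exp(-5*t/2)/125.
As t -> infinity, exp(-2*5/4 t) -> 0, so the stationary variance is sigma^2 / (2 theta) = 72/125.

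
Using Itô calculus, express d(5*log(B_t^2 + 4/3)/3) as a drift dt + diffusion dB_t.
d(5*log(B_t^2 + 4/3)/3) = (5*(4 - 3*B_t^2)/(3*B_t^2 + 4)^2) dt + (10*B_t/(3*B_t^2 + 4)) dB_t

Itô's formula for f(B_t) gives d f(B_t) = f'(B_t) dB_t + (1/2) f''(B_t) dt. Compute derivatives of f(x) = 5*log(x^2 + 4/3)/3:
  f'(x)  = 10*x/(3*x^2 + 4)
  f''(x) = 10*(4 - 3*x^2)/(3*x^2 + 4)^2
Substitute x = B_t and multiply the f'' term by 1/2:
  drift     = (1/2) * (10*(4 - 3*x^2)/(3*x^2 + 4)^2) evaluated at B_t = 5*(4 - 3*B_t^2)/(3*B_t^2 + 4)^2
  diffusion = (10*x/(3*x^2 + 4)) evaluated at B_t = 10*B_t/(3*B_t^2 + 4)
Therefore d(5*log(B_t^2 + 4/3)/3) = (5*(4 - 3*B_t^2)/(3*B_t^2 + 4)^2) dt + (10*B_t/(3*B_t^2 + 4)) dB_t.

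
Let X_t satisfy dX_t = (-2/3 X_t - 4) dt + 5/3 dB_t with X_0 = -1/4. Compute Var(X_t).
Var(X_t) = 25/12 - 25*exp(-4*t/3)/12

The variance V(t) = Var(X_t) satisfies V'(t) = 2 a V(t) + c^2 with V(0) = 0 (drift coefficient is linear in X, diffusion is constant). With a = -2/3, c = 5/3, the solution is
  V(t) = (c^2 / (2 a)) * (exp(2 a t) - 1)
       = ((5/3)^2 / (2*(-2/3))) * (exp((-4/3) t) - 1)
       = 25/12 - 25*exp(-4*t/3)/12.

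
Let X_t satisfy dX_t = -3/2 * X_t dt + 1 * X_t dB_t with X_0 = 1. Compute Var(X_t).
Var(X_t) = (exp(t) - 1)*exp(-3*t)

For GBM dX = mu X dt + sigma X dB with X_0 = x_0, apply Itô to Y = log X: dY = (mu - sigma^2/2) dt + sigma dB, so Y_t = log(x_0) + (mu - sigma^2/2) t + sigma B_t and hence X_t = x_0 * exp((mu - sigma^2/2) t + sigma B_t).
With mu = -3/2, sigma = 1, x_0 = 1, this gives:
  X_t = 1 * exp((-2) * t + (1) * B_t).
Since sigma*B_t ~ Normal(0, sigma^2 t), E[exp(sigma*B_t)] = exp(sigma^2 t / 2); so E[X_t] = x_0 * exp((mu - sigma^2/2) t) * exp(sigma^2 t / 2) = x_0 * exp(mu t) = exp(-3*t/2).
Var(X_t) = E[X_t^2] - (E[X_t])^2 = x_0^2 * exp(2 mu t) * (exp(sigma^2 t) - 1) = (exp(t) - 1)*exp(-3*t).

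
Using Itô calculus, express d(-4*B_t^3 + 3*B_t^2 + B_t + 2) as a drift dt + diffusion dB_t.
d(-4*B_t^3 + 3*B_t^2 + B_t + 2) = (3 - 12*B_t) dt + (-12*B_t^2 + 6*B_t + 1) dB_t

Itô's formula for f(B_t) gives d f(B_t) = f'(B_t) dB_t + (1/2) f''(B_t) dt. Compute derivatives of f(x) = -4*x^3 + 3*x^2 + x + 2:
  f'(x)  = -12*x^2 + 6*x + 1
  f''(x) = 6 - 24*x
Substitute x = B_t and multiply the f'' term by 1/2:
  drift     = (1/2) * (6 - 24*x) evaluated at B_t = 3 - 12*B_t
  diffusion = (-12*x^2 + 6*x + 1) evaluated at B_t = -12*B_t^2 + 6*B_t + 1
Therefore d(-4*B_t^3 + 3*B_t^2 + B_t + 2) = (3 - 12*B_t) dt + (-12*B_t^2 + 6*B_t + 1) dB_t.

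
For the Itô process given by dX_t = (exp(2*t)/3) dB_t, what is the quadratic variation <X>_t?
<X>_t = exp(4*t)/36 - 1/36

For an Itô process dX_t = a(t) dt + b(t) dB_t, the quadratic variation is <X>_t = int_0^t b(s)^2 ds (the drift term does not contribute). Here b(s) = exp(2*s)/3, so
  b(s)^2 = exp(4*s)/9.
Integrating from 0 to t:
  <X>_t = int_0^t (exp(4*s)/9) ds = exp(4*t)/36 - 1/36.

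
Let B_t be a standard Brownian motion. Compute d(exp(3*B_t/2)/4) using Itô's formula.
d(exp(3*B_t/2)/4) = (9*exp(3*B_t/2)/32) dt + (3*exp(3*B_t/2)/8) dB_t

Itô's formula for f(B_t) gives d f(B_t) = f'(B_t) dB_t + (1/2) f''(B_t) dt. Compute derivatives of f(x) = exp(3*x/2)/4:
  f'(x)  = 3*exp(3*x/2)/8
  f''(x) = 9*exp(3*x/2)/16
Substitute x = B_t and multiply the f'' term by 1/2:
  drift     = (1/2) * (9*exp(3*x/2)/16) evaluated at B_t = 9*exp(3*B_t/2)/32
  diffusion = (3*exp(3*x/2)/8) evaluated at B_t = 3*exp(3*B_t/2)/8
Therefore d(exp(3*B_t/2)/4) = (9*exp(3*B_t/2)/32) dt + (3*exp(3*B_t/2)/8) dB_t.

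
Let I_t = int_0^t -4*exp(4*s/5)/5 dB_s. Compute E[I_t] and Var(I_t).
E[I_t] = 0; Var(I_t) = 2*exp(8*t/5)/5 - 2/5

The Itô integral of a deterministic integrand f(s) has mean 0 because each increment f(s) * (B_{s+ds} - B_s) has mean 0. By the Itô isometry:
  Var( int_0^t f(s) dB_s ) = E[ (int_0^t f(s) dB_s)^2 ] = int_0^t f(s)^2 ds.
Here f(s) = -4*exp(4*s/5)/5, so f(s)^2 = 16*exp(8*s/5)/25. Integrate:
  int_0^t (16*exp(8*s/5)/25) ds = 2*exp(8*t/5)/5 - 2/5.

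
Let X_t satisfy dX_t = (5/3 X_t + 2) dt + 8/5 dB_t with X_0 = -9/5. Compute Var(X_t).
Var(X_t) = 96*exp(10*t/3)/125 - 96/125

The variance V(t) = Var(X_t) satisfies V'(t) = 2 a V(t) + c^2 with V(0) = 0 (drift coefficient is linear in X, diffusion is constant). With a = 5/3, c = 8/5, the solution is
  V(t) = (c^2 / (2 a)) * (exp(2 a t) - 1)
       = ((8/5)^2 / (2*(5/3))) * (exp((10/3) t) - 1)
       = 96*exp(10*t/3)/125 - 96/125.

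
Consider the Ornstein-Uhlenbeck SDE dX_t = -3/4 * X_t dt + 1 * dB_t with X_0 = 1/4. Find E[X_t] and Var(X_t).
E[X_t] = exp(-3*t/4)/4; Var(X_t) = 2/3 - 2*exp(-3*t/2)/3

The OU SDE dX = -theta X dt + sigma dB admits the integrating factor exp(theta t): d(exp(theta t) X_t) = sigma exp(theta t) dB_t. Integrating from 0 to t:
  X_t = x_0 * exp(-theta t) + sigma * int_0^t exp(-theta (t-s)) dB_s.
The Itô integral has mean 0 and (by the Itô isometry) variance sigma^2 * int_0^t exp(-2 theta (t - s)) ds = sigma^2 * (1 - exp(-2 theta t)) / (2 theta).
With theta = 3/4, sigma = 1, x_0 = 1/4:
  E[X_t] = 1/4 * exp(-3/4 t) = exp(-3*t/4)/4
  Var(X_t) = (1)^2 * (1 - exp(-2*3/4 t)) / (2 * 3/4) = 2/3 - 2*exp(-3*t/2)/3.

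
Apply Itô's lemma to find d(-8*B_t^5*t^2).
d(-8*B_t^5*t^2) = (16*B_t^3*t*(-B_t^2 - 5*t)) dt + (-40*B_t^4*t^2) dB_t

Itô's formula for f(t, x): d f(t, B_t) = (f_t + (1/2) f_xx) dt + f_x dB_t. Compute partials of f(t, x) = -8*t^2*x^5:
  f_t(t,x)  = -16*t*x^5
  f_x(t,x)  = -40*t^2*x^4
  f_xx(t,x) = -160*t^2*x^3
Assemble drift = f_t + (1/2) f_xx = 16*t*x^3*(-5*t - x^2) and diffusion = f_x = -40*t^2*x^4. Substituting x = B_t:
  d(-8*B_t^5*t^2) = (16*B_t^3*t*(-B_t^2 - 5*t)) dt + (-40*B_t^4*t^2) dB_t.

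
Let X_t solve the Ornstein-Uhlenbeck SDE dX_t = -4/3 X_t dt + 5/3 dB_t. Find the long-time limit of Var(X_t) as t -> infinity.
lim Var(X_t) = 25/24

The OU SDE dX = -theta X dt + sigma dB admits the integrating factor exp(theta t): d(exp(theta t) X_t) = sigma exp(theta t) dB_t. Integrating from 0 to t gives X_t = x_0 * exp(-theta t) + sigma * int_0^t exp(-theta (t-s)) dB_s for any initial x_0. The Itô integral has variance (by the Itô isometry) sigma^2 * int_0^t exp(-2 theta (t - s)) ds = sigma^2 * (1 - exp(-2 theta t)) / (2 theta), independent of x_0.
With theta = 4/3, sigma = 5/3:
  Var(X_t) = (5/3)^2 * (1 - exp(-2*4/3 t)) / (2 * 4/3) = 25/24 - 25*exp(-8*t/3)/24.
As t -> infinity, exp(-2*4/3 t) -> 0, so the stationary variance is sigma^2 / (2 theta) = 25/24.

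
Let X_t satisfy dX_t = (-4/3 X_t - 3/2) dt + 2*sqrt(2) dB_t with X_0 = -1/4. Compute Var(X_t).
Var(X_t) = 3 - 3*exp(-8*t/3)

The variance V(t) = Var(X_t) satisfies V'(t) = 2 a V(t) + c^2 with V(0) = 0 (drift coefficient is linear in X, diffusion is constant). With a = -4/3, c = 2*sqrt(2), the solution is
  V(t) = (c^2 / (2 a)) * (exp(2 a t) - 1)
       = ((2*sqrt(2))^2 / (2*(-4/3))) * (exp((-8/3) t) - 1)
       = 3 - 3*exp(-8*t/3).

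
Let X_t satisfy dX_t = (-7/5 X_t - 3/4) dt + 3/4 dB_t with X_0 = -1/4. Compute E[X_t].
E[X_t] = -15/28 + 2*exp(-7*t/5)/7

Taking expectations and using E[dB_t] = 0, the mean m(t) = E[X_t] satisfies the ODE m'(t) = a m(t) + b with m(0) = x_0. With a = -7/5, b = -3/4, x_0 = -1/4, the solution is
  m(t) = x_0 * exp(a t) + (b/a) * (exp(a t) - 1)
       = (-1/4) * exp((-7/5) t) + ((-3/4)/(-7/5)) * (exp((-7/5) t) - 1)
       = -15/28 + 2*exp(-7*t/5)/7.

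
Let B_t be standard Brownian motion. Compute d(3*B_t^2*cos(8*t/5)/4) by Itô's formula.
d(3*B_t^2*cos(8*t/5)/4) = (-6*B_t^2*sin(8*t/5)/5 + 3*cos(8*t/5)/4) dt + (3*B_t*cos(8*t/5)/2) dB_t

Itô's formula for f(t, x): d f(t, B_t) = (f_t + (1/2) f_xx) dt + f_x dB_t. Compute partials of f(t, x) = 3*x^2*cos(8*t/5)/4:
  f_t(t,x)  = -6*x^2*sin(8*t/5)/5
  f_x(t,x)  = 3*x*cos(8*t/5)/2
  f_xx(t,x) = 3*cos(8*t/5)/2
Assemble drift = f_t + (1/2) f_xx = -6*x^2*sin(8*t/5)/5 + 3*cos(8*t/5)/4 and diffusion = f_x = 3*x*cos(8*t/5)/2. Substituting x = B_t:
  d(3*B_t^2*cos(8*t/5)/4) = (-6*B_t^2*sin(8*t/5)/5 + 3*cos(8*t/5)/4) dt + (3*B_t*cos(8*t/5)/2) dB_t.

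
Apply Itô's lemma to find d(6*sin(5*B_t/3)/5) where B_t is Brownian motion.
d(6*sin(5*B_t/3)/5) = (-5*sin(5*B_t/3)/3) dt + (2*cos(5*B_t/3)) dB_t

Itô's formula for f(B_t) gives d f(B_t) = f'(B_t) dB_t + (1/2) f''(B_t) dt. Compute derivatives of f(x) = 6*sin(5*x/3)/5:
  f'(x)  = 2*cos(5*x/3)
  f''(x) = -10*sin(5*x/3)/3
Substitute x = B_t and multiply the f'' term by 1/2:
  drift     = (1/2) * (-10*sin(5*x/3)/3) evaluated at B_t = -5*sin(5*B_t/3)/3
  diffusion = (2*cos(5*x/3)) evaluated at B_t = 2*cos(5*B_t/3)
Therefore d(6*sin(5*B_t/3)/5) = (-5*sin(5*B_t/3)/3) dt + (2*cos(5*B_t/3)) dB_t.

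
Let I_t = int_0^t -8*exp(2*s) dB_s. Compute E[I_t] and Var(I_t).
E[I_t] = 0; Var(I_t) = 16*exp(4*t) - 16

The Itô integral of a deterministic integrand f(s) has mean 0 because each increment f(s) * (B_{s+ds} - B_s) has mean 0. By the Itô isometry:
  Var( int_0^t f(s) dB_s ) = E[ (int_0^t f(s) dB_s)^2 ] = int_0^t f(s)^2 ds.
Here f(s) = -8*exp(2*s), so f(s)^2 = 64*exp(4*s). Integrate:
  int_0^t (64*exp(4*s)) ds = 16*exp(4*t) - 16.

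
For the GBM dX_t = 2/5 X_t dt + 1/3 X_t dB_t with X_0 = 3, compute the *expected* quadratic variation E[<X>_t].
E[<X>_t] = 45*exp(41*t/45)/41 - 45/41

<X>_t = int_0^t ((1/3) * X_s)^2 ds. Taking expectation inside the integral: E[<X>_t] = (1/3)^2 * int_0^t E[X_s^2] ds. For GBM, E[X_s^2] = x_0^2 * exp((2 mu + sigma^2) s). Integrating:
  E[<X>_t] = (1/3)^2 * 3^2 * (exp((2*(2/5) + (1/3)^2) t) - 1) / (2*(2/5) + (1/3)^2)
           = (1/3)^2 * 3^2 * (exp((41/45) t) - 1) / (41/45) = 45*exp(41*t/45)/41 - 45/41.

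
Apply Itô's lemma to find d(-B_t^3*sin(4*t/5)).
d(-B_t^3*sin(4*t/5)) = (B_t*(-4*B_t^2*cos(4*t/5) - 15*sin(4*t/5))/5) dt + (-3*B_t^2*sin(4*t/5)) dB_t

Itô's formula for f(t, x): d f(t, B_t) = (f_t + (1/2) f_xx) dt + f_x dB_t. Compute partials of f(t, x) = -x^3*sin(4*t/5):
  f_t(t,x)  = -4*x^3*cos(4*t/5)/5
  f_x(t,x)  = -3*x^2*sin(4*t/5)
  f_xx(t,x) = -6*x*sin(4*t/5)
Assemble drift = f_t + (1/2) f_xx = x*(-4*x^2*cos(4*t/5) - 15*sin(4*t/5))/5 and diffusion = f_x = -3*x^2*sin(4*t/5). Substituting x = B_t:
  d(-B_t^3*sin(4*t/5)) = (B_t*(-4*B_t^2*cos(4*t/5) - 15*sin(4*t/5))/5) dt + (-3*B_t^2*sin(4*t/5)) dB_t.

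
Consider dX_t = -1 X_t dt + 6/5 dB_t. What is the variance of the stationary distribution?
lim Var(X_t) = 18/25

The OU SDE dX = -theta X dt + sigma dB admits the integrating factor exp(theta t): d(exp(theta t) X_t) = sigma exp(theta t) dB_t. Integrating from 0 to t gives X_t = x_0 * exp(-theta t) + sigma * int_0^t exp(-theta (t-s)) dB_s for any initial x_0. The Itô integral has variance (by the Itô isometry) sigma^2 * int_0^t exp(-2 theta (t - s)) ds = sigma^2 * (1 - exp(-2 theta t)) / (2 theta), independent of x_0.
With theta = 1, sigma = 6/5:
  Var(X_t) = (6/5)^2 * (1 - exp(-2*1 t)) / (2 * 1) = 18/25 - 18*exp(-2*t)/25.
As t -> infinity, exp(-2*1 t) -> 0, so the stationary variance is sigma^2 / (2 theta) = 18/25.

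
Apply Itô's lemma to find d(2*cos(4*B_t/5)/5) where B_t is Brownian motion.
d(2*cos(4*B_t/5)/5) = (-16*cos(4*B_t/5)/125) dt + (-8*sin(4*B_t/5)/25) dB_t

Itô's formula for f(B_t) gives d f(B_t) = f'(B_t) dB_t + (1/2) f''(B_t) dt. Compute derivatives of f(x) = 2*cos(4*x/5)/5:
  f'(x)  = -8*sin(4*x/5)/25
  f''(x) = -32*cos(4*x/5)/125
Substitute x = B_t and multiply the f'' term by 1/2:
  drift     = (1/2) * (-32*cos(4*x/5)/125) evaluated at B_t = -16*cos(4*B_t/5)/125
  diffusion = (-8*sin(4*x/5)/25) evaluated at B_t = -8*sin(4*B_t/5)/25
Therefore d(2*cos(4*B_t/5)/5) = (-16*cos(4*B_t/5)/125) dt + (-8*sin(4*B_t/5)/25) dB_t.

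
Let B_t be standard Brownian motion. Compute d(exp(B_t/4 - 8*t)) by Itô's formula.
d(exp(B_t/4 - 8*t)) = (-255*exp(B_t/4 - 8*t)/32) dt + (exp(B_t/4 - 8*t)/4) dB_t

Itô's formula for f(t, x): d f(t, B_t) = (f_t + (1/2) f_xx) dt + f_x dB_t. Compute partials of f(t, x) = exp(-8*t + x/4):
  f_t(t,x)  = -8*exp(-8*t + x/4)
  f_x(t,x)  = exp(-8*t + x/4)/4
  f_xx(t,x) = exp(-8*t + x/4)/16
Assemble drift = f_t + (1/2) f_xx = -255*exp(-8*t + x/4)/32 and diffusion = f_x = exp(-8*t + x/4)/4. Substituting x = B_t:
  d(exp(B_t/4 - 8*t)) = (-255*exp(B_t/4 - 8*t)/32) dt + (exp(B_t/4 - 8*t)/4) dB_t.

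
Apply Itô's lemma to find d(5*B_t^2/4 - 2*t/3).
d(5*B_t^2/4 - 2*t/3) = (7/12) dt + (5*B_t/2) dB_t

Itô's formula for f(t, x): d f(t, B_t) = (f_t + (1/2) f_xx) dt + f_x dB_t. Compute partials of f(t, x) = -2*t/3 + 5*x^2/4:
  f_t(t,x)  = -2/3
  f_x(t,x)  = 5*x/2
  f_xx(t,x) = 5/2
Assemble drift = f_t + (1/2) f_xx = 7/12 and diffusion = f_x = 5*x/2. Substituting x = B_t:
  d(5*B_t^2/4 - 2*t/3) = (7/12) dt + (5*B_t/2) dB_t.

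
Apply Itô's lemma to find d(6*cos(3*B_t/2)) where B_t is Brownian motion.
d(6*cos(3*B_t/2)) = (-27*cos(3*B_t/2)/4) dt + (-9*sin(3*B_t/2)) dB_t

Itô's formula for f(B_t) gives d f(B_t) = f'(B_t) dB_t + (1/2) f''(B_t) dt. Compute derivatives of f(x) = 6*cos(3*x/2):
  f'(x)  = -9*sin(3*x/2)
  f''(x) = -27*cos(3*x/2)/2
Substitute x = B_t and multiply the f'' term by 1/2:
  drift     = (1/2) * (-27*cos(3*x/2)/2) evaluated at B_t = -27*cos(3*B_t/2)/4
  diffusion = (-9*sin(3*x/2)) evaluated at B_t = -9*sin(3*B_t/2)
Therefore d(6*cos(3*B_t/2)) = (-27*cos(3*B_t/2)/4) dt + (-9*sin(3*B_t/2)) dB_t.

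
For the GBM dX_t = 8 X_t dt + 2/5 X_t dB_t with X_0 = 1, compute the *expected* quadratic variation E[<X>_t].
E[<X>_t] = exp(404*t/25)/101 - 1/101

<X>_t = int_0^t ((2/5) * X_s)^2 ds. Taking expectation inside the integral: E[<X>_t] = (2/5)^2 * int_0^t E[X_s^2] ds. For GBM, E[X_s^2] = x_0^2 * exp((2 mu + sigma^2) s). Integrating:
  E[<X>_t] = (2/5)^2 * 1^2 * (exp((2*8 + (2/5)^2) t) - 1) / (2*8 + (2/5)^2)
           = (2/5)^2 * 1^2 * (exp((404/25) t) - 1) / (404/25) = exp(404*t/25)/101 - 1/101.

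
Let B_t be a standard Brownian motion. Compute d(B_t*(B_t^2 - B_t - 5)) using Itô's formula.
d(B_t*(B_t^2 - B_t - 5)) = (3*B_t - 1) dt + (3*B_t^2 - 2*B_t - 5) dB_t

Itô's formula for f(B_t) gives d f(B_t) = f'(B_t) dB_t + (1/2) f''(B_t) dt. Compute derivatives of f(x) = x*(x^2 - x - 5):
  f'(x)  = 3*x^2 - 2*x - 5
  f''(x) = 6*x - 2
Substitute x = B_t and multiply the f'' term by 1/2:
  drift     = (1/2) * (6*x - 2) evaluated at B_t = 3*B_t - 1
  diffusion = (3*x^2 - 2*x - 5) evaluated at B_t = 3*B_t^2 - 2*B_t - 5
Therefore d(B_t*(B_t^2 - B_t - 5)) = (3*B_t - 1) dt + (3*B_t^2 - 2*B_t - 5) dB_t.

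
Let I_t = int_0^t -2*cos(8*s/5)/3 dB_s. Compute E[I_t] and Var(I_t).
E[I_t] = 0; Var(I_t) = 2*t/9 + 5*sin(8*t/5)*cos(8*t/5)/36

The Itô integral of a deterministic integrand f(s) has mean 0 because each increment f(s) * (B_{s+ds} - B_s) has mean 0. By the Itô isometry:
  Var( int_0^t f(s) dB_s ) = E[ (int_0^t f(s) dB_s)^2 ] = int_0^t f(s)^2 ds.
Here f(s) = -2*cos(8*s/5)/3, so f(s)^2 = 4*cos(8*s/5)^2/9. Integrate:
  int_0^t (4*cos(8*s/5)^2/9) ds = 2*t/9 + 5*sin(8*t/5)*cos(8*t/5)/36.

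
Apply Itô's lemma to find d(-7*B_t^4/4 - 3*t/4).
d(-7*B_t^4/4 - 3*t/4) = (-21*B_t^2/2 - 3/4) dt + (-7*B_t^3) dB_t

Itô's formula for f(t, x): d f(t, B_t) = (f_t + (1/2) f_xx) dt + f_x dB_t. Compute partials of f(t, x) = -3*t/4 - 7*x^4/4:
  f_t(t,x)  = -3/4
  f_x(t,x)  = -7*x^3
  f_xx(t,x) = -21*x^2
Assemble drift = f_t + (1/2) f_xx = -21*x^2/2 - 3/4 and diffusion = f_x = -7*x^3. Substituting x = B_t:
  d(-7*B_t^4/4 - 3*t/4) = (-21*B_t^2/2 - 3/4) dt + (-7*B_t^3) dB_t.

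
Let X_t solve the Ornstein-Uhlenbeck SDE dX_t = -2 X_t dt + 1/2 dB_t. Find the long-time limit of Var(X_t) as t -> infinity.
lim Var(X_t) = 1/16

The OU SDE dX = -theta X dt + sigma dB admits the integrating factor exp(theta t): d(exp(theta t) X_t) = sigma exp(theta t) dB_t. Integrating from 0 to t gives X_t = x_0 * exp(-theta t) + sigma * int_0^t exp(-theta (t-s)) dB_s for any initial x_0. The Itô integral has variance (by the Itô isometry) sigma^2 * int_0^t exp(-2 theta (t - s)) ds = sigma^2 * (1 - exp(-2 theta t)) / (2 theta), independent of x_0.
With theta = 2, sigma = 1/2:
  Var(X_t) = (1/2)^2 * (1 - exp(-2*2 t)) / (2 * 2) = 1/16 - exp(-4*t)/16.
As t -> infinity, exp(-2*2 t) -> 0, so the stationary variance is sigma^2 / (2 theta) = 1/16.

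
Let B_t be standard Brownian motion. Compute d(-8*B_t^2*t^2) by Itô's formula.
d(-8*B_t^2*t^2) = (8*t*(-2*B_t^2 - t)) dt + (-16*B_t*t^2) dB_t

Itô's formula for f(t, x): d f(t, B_t) = (f_t + (1/2) f_xx) dt + f_x dB_t. Compute partials of f(t, x) = -8*t^2*x^2:
  f_t(t,x)  = -16*t*x^2
  f_x(t,x)  = -16*t^2*x
  f_xx(t,x) = -16*t^2
Assemble drift = f_t + (1/2) f_xx = 8*t*(-t - 2*x^2) and diffusion = f_x = -16*t^2*x. Substituting x = B_t:
  d(-8*B_t^2*t^2) = (8*t*(-2*B_t^2 - t)) dt + (-16*B_t*t^2) dB_t.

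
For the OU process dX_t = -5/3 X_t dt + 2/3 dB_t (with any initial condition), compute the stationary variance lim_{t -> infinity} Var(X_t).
lim Var(X_t) = 2/15

The OU SDE dX = -theta X dt + sigma dB admits the integrating factor exp(theta t): d(exp(theta t) X_t) = sigma exp(theta t) dB_t. Integrating from 0 to t gives X_t = x_0 * exp(-theta t) + sigma * int_0^t exp(-theta (t-s)) dB_s for any initial x_0. The Itô integral has variance (by the Itô isometry) sigma^2 * int_0^t exp(-2 theta (t - s)) ds = sigma^2 * (1 - exp(-2 theta t)) / (2 theta), independent of x_0.
With theta = 5/3, sigma = 2/3:
  Var(X_t) = (2/3)^2 * (1 - exp(-2*5/3 t)) / (2 * 5/3) = 2/15 - 2*exp(-10*t/3)/15.
As t -> infinity, exp(-2*5/3 t) -> 0, so the stationary variance is sigma^2 / (2 theta) = 2/15.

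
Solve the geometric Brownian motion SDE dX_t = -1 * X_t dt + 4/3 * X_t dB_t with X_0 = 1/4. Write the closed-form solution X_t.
X_t = 1/4 * exp((-17/9) * t + (4/3) * B_t)

For GBM dX = mu X dt + sigma X dB with X_0 = x_0, apply Itô to Y = log X: dY = (mu - sigma^2/2) dt + sigma dB, so Y_t = log(x_0) + (mu - sigma^2/2) t + sigma B_t and hence X_t = x_0 * exp((mu - sigma^2/2) t + sigma B_t).
With mu = -1, sigma = 4/3, x_0 = 1/4, this gives:
  X_t = 1/4 * exp((-17/9) * t + (4/3) * B_t).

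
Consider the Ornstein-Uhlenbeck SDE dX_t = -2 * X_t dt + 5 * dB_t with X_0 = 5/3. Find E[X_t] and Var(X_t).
E[X_t] = 5*exp(-2*t)/3; Var(X_t) = 25/4 - 25*exp(-4*t)/4

The OU SDE dX = -theta X dt + sigma dB admits the integrating factor exp(theta t): d(exp(theta t) X_t) = sigma exp(theta t) dB_t. Integrating from 0 to t:
  X_t = x_0 * exp(-theta t) + sigma * int_0^t exp(-theta (t-s)) dB_s.
The Itô integral has mean 0 and (by the Itô isometry) variance sigma^2 * int_0^t exp(-2 theta (t - s)) ds = sigma^2 * (1 - exp(-2 theta t)) / (2 theta).
With theta = 2, sigma = 5, x_0 = 5/3:
  E[X_t] = 5/3 * exp(-2 t) = 5*exp(-2*t)/3
  Var(X_t) = (5)^2 * (1 - exp(-2*2 t)) / (2 * 2) = 25/4 - 25*exp(-4*t)/4.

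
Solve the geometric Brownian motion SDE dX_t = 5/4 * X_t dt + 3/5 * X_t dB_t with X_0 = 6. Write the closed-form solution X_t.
X_t = 6 * exp((107/100) * t + (3/5) * B_t)

For GBM dX = mu X dt + sigma X dB with X_0 = x_0, apply Itô to Y = log X: dY = (mu - sigma^2/2) dt + sigma dB, so Y_t = log(x_0) + (mu - sigma^2/2) t + sigma B_t and hence X_t = x_0 * exp((mu - sigma^2/2) t + sigma B_t).
With mu = 5/4, sigma = 3/5, x_0 = 6, this gives:
  X_t = 6 * exp((107/100) * t + (3/5) * B_t).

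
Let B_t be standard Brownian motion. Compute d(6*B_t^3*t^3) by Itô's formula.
d(6*B_t^3*t^3) = (18*B_t*t^2*(B_t^2 + t)) dt + (18*B_t^2*t^3) dB_t

Itô's formula for f(t, x): d f(t, B_t) = (f_t + (1/2) f_xx) dt + f_x dB_t. Compute partials of f(t, x) = 6*t^3*x^3:
  f_t(t,x)  = 18*t^2*x^3
  f_x(t,x)  = 18*t^3*x^2
  f_xx(t,x) = 36*t^3*x
Assemble drift = f_t + (1/2) f_xx = 18*t^2*x*(t + x^2) and diffusion = f_x = 18*t^3*x^2. Substituting x = B_t:
  d(6*B_t^3*t^3) = (18*B_t*t^2*(B_t^2 + t)) dt + (18*B_t^2*t^3) dB_t.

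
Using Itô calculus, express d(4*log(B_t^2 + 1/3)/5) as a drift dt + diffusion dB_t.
d(4*log(B_t^2 + 1/3)/5) = (12*(1 - 3*B_t^2)/(5*(3*B_t^2 + 1)^2)) dt + (24*B_t/(5*(3*B_t^2 + 1))) dB_t

Itô's formula for f(B_t) gives d f(B_t) = f'(B_t) dB_t + (1/2) f''(B_t) dt. Compute derivatives of f(x) = 4*log(x^2 + 1/3)/5:
  f'(x)  = 24*x/(5*(3*x^2 + 1))
  f''(x) = 24*(1 - 3*x^2)/(5*(3*x^2 + 1)^2)
Substitute x = B_t and multiply the f'' term by 1/2:
  drift     = (1/2) * (24*(1 - 3*x^2)/(5*(3*x^2 + 1)^2)) evaluated at B_t = 12*(1 - 3*B_t^2)/(5*(3*B_t^2 + 1)^2)
  diffusion = (24*x/(5*(3*x^2 + 1))) evaluated at B_t = 24*B_t/(5*(3*B_t^2 + 1))
Therefore d(4*log(B_t^2 + 1/3)/5) = (12*(1 - 3*B_t^2)/(5*(3*B_t^2 + 1)^2)) dt + (24*B_t/(5*(3*B_t^2 + 1))) dB_t.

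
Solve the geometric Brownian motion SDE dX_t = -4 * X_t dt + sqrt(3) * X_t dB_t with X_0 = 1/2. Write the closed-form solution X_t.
X_t = 1/2 * exp((-11/2) * t + (sqrt(3)) * B_t)

For GBM dX = mu X dt + sigma X dB with X_0 = x_0, apply Itô to Y = log X: dY = (mu - sigma^2/2) dt + sigma dB, so Y_t = log(x_0) + (mu - sigma^2/2) t + sigma B_t and hence X_t = x_0 * exp((mu - sigma^2/2) t + sigma B_t).
With mu = -4, sigma = sqrt(3), x_0 = 1/2, this gives:
  X_t = 1/2 * exp((-11/2) * t + (sqrt(3)) * B_t).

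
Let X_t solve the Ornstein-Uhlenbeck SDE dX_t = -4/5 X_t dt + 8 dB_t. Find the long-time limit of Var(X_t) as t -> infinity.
lim Var(X_t) = 40

The OU SDE dX = -theta X dt + sigma dB admits the integrating factor exp(theta t): d(exp(theta t) X_t) = sigma exp(theta t) dB_t. Integrating from 0 to t gives X_t = x_0 * exp(-theta t) + sigma * int_0^t exp(-theta (t-s)) dB_s for any initial x_0. The Itô integral has variance (by the Itô isometry) sigma^2 * int_0^t exp(-2 theta (t - s)) ds = sigma^2 * (1 - exp(-2 theta t)) / (2 theta), independent of x_0.
With theta = 4/5, sigma = 8:
  Var(X_t) = (8)^2 * (1 - exp(-2*4/5 t)) / (2 * 4/5) = 40 - 40*exp(-8*t/5).
As t -> infinity, exp(-2*4/5 t) -> 0, so the stationary variance is sigma^2 / (2 theta) = 40.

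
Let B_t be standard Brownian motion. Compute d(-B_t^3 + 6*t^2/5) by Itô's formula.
d(-B_t^3 + 6*t^2/5) = (-3*B_t + 12*t/5) dt + (-3*B_t^2) dB_t

Itô's formula for f(t, x): d f(t, B_t) = (f_t + (1/2) f_xx) dt + f_x dB_t. Compute partials of f(t, x) = 6*t^2/5 - x^3:
  f_t(t,x)  = 12*t/5
  f_x(t,x)  = -3*x^2
  f_xx(t,x) = -6*x
Assemble drift = f_t + (1/2) f_xx = 12*t/5 - 3*x and diffusion = f_x = -3*x^2. Substituting x = B_t:
  d(-B_t^3 + 6*t^2/5) = (-3*B_t + 12*t/5) dt + (-3*B_t^2) dB_t.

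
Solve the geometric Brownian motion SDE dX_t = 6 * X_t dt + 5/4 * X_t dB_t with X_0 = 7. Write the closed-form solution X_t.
X_t = 7 * exp((167/32) * t + (5/4) * B_t)

For GBM dX = mu X dt + sigma X dB with X_0 = x_0, apply Itô to Y = log X: dY = (mu - sigma^2/2) dt + sigma dB, so Y_t = log(x_0) + (mu - sigma^2/2) t + sigma B_t and hence X_t = x_0 * exp((mu - sigma^2/2) t + sigma B_t).
With mu = 6, sigma = 5/4, x_0 = 7, this gives:
  X_t = 7 * exp((167/32) * t + (5/4) * B_t).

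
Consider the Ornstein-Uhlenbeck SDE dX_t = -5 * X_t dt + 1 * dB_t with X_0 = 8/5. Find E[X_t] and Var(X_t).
E[X_t] = 8*exp(-5*t)/5; Var(X_t) = 1/10 - exp(-10*t)/10

The OU SDE dX = -theta X dt + sigma dB admits the integrating factor exp(theta t): d(exp(theta t) X_t) = sigma exp(theta t) dB_t. Integrating from 0 to t:
  X_t = x_0 * exp(-theta t) + sigma * int_0^t exp(-theta (t-s)) dB_s.
The Itô integral has mean 0 and (by the Itô isometry) variance sigma^2 * int_0^t exp(-2 theta (t - s)) ds = sigma^2 * (1 - exp(-2 theta t)) / (2 theta).
With theta = 5, sigma = 1, x_0 = 8/5:
  E[X_t] = 8/5 * exp(-5 t) = 8*exp(-5*t)/5
  Var(X_t) = (1)^2 * (1 - exp(-2*5 t)) / (2 * 5) = 1/10 - exp(-10*t)/10.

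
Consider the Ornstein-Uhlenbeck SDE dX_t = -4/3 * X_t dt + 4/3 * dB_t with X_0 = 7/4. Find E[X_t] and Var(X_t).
E[X_t] = 7*exp(-4*t/3)/4; Var(X_t) = 2/3 - 2*exp(-8*t/3)/3

The OU SDE dX = -theta X dt + sigma dB admits the integrating factor exp(theta t): d(exp(theta t) X_t) = sigma exp(theta t) dB_t. Integrating from 0 to t:
  X_t = x_0 * exp(-theta t) + sigma * int_0^t exp(-theta (t-s)) dB_s.
The Itô integral has mean 0 and (by the Itô isometry) variance sigma^2 * int_0^t exp(-2 theta (t - s)) ds = sigma^2 * (1 - exp(-2 theta t)) / (2 theta).
With theta = 4/3, sigma = 4/3, x_0 = 7/4:
  E[X_t] = 7/4 * exp(-4/3 t) = 7*exp(-4*t/3)/4
  Var(X_t) = (4/3)^2 * (1 - exp(-2*4/3 t)) / (2 * 4/3) = 2/3 - 2*exp(-8*t/3)/3.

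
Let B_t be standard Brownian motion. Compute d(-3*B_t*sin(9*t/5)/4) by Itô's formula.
d(-3*B_t*sin(9*t/5)/4) = (-27*B_t*cos(9*t/5)/20) dt + (-3*sin(9*t/5)/4) dB_t

Itô's formula for f(t, x): d f(t, B_t) = (f_t + (1/2) f_xx) dt + f_x dB_t. Compute partials of f(t, x) = -3*x*sin(9*t/5)/4:
  f_t(t,x)  = -27*x*cos(9*t/5)/20
  f_x(t,x)  = -3*sin(9*t/5)/4
  f_xx(t,x) = 0
Assemble drift = f_t + (1/2) f_xx = -27*x*cos(9*t/5)/20 and diffusion = f_x = -3*sin(9*t/5)/4. Substituting x = B_t:
  d(-3*B_t*sin(9*t/5)/4) = (-27*B_t*cos(9*t/5)/20) dt + (-3*sin(9*t/5)/4) dB_t.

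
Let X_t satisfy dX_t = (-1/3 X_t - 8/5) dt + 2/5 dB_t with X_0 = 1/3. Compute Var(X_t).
Var(X_t) = 6/25 - 6*exp(-2*t/3)/25

The variance V(t) = Var(X_t) satisfies V'(t) = 2 a V(t) + c^2 with V(0) = 0 (drift coefficient is linear in X, diffusion is constant). With a = -1/3, c = 2/5, the solution is
  V(t) = (c^2 / (2 a)) * (exp(2 a t) - 1)
       = ((2/5)^2 / (2*(-1/3))) * (exp((-2/3) t) - 1)
       = 6/25 - 6*exp(-2*t/3)/25.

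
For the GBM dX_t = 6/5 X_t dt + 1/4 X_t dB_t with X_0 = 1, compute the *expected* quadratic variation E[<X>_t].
E[<X>_t] = 5*exp(197*t/80)/197 - 5/197

<X>_t = int_0^t ((1/4) * X_s)^2 ds. Taking expectation inside the integral: E[<X>_t] = (1/4)^2 * int_0^t E[X_s^2] ds. For GBM, E[X_s^2] = x_0^2 * exp((2 mu + sigma^2) s). Integrating:
  E[<X>_t] = (1/4)^2 * 1^2 * (exp((2*(6/5) + (1/4)^2) t) - 1) / (2*(6/5) + (1/4)^2)
           = (1/4)^2 * 1^2 * (exp((197/80) t) - 1) / (197/80) = 5*exp(197*t/80)/197 - 5/197.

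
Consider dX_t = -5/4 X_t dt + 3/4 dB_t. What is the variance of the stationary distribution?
lim Var(X_t) = 9/40

The OU SDE dX = -theta X dt + sigma dB admits the integrating factor exp(theta t): d(exp(theta t) X_t) = sigma exp(theta t) dB_t. Integrating from 0 to t gives X_t = x_0 * exp(-theta t) + sigma * int_0^t exp(-theta (t-s)) dB_s for any initial x_0. The Itô integral has variance (by the Itô isometry) sigma^2 * int_0^t exp(-2 theta (t - s)) ds = sigma^2 * (1 - exp(-2 theta t)) / (2 theta), independent of x_0.
With theta = 5/4, sigma = 3/4:
  Var(X_t) = (3/4)^2 * (1 - exp(-2*5/4 t)) / (2 * 5/4) = 9/40 - 9*exp(-5*t/2)/40.
As t -> infinity, exp(-2*5/4 t) -> 0, so the stationary variance is sigma^2 / (2 theta) = 9/40.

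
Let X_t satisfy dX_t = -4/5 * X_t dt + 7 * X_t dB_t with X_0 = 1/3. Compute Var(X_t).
Var(X_t) = (exp(49*t) - 1)*exp(-8*t/5)/9

For GBM dX = mu X dt + sigma X dB with X_0 = x_0, apply Itô to Y = log X: dY = (mu - sigma^2/2) dt + sigma dB, so Y_t = log(x_0) + (mu - sigma^2/2) t + sigma B_t and hence X_t = x_0 * exp((mu - sigma^2/2) t + sigma B_t).
With mu = -4/5, sigma = 7, x_0 = 1/3, this gives:
  X_t = 1/3 * exp((-253/10) * t + (7) * B_t).
Since sigma*B_t ~ Normal(0, sigma^2 t), E[exp(sigma*B_t)] = exp(sigma^2 t / 2); so E[X_t] = x_0 * exp((mu - sigma^2/2) t) * exp(sigma^2 t / 2) = x_0 * exp(mu t) = exp(-4*t/5)/3.
Var(X_t) = E[X_t^2] - (E[X_t])^2 = x_0^2 * exp(2 mu t) * (exp(sigma^2 t) - 1) = (exp(49*t) - 1)*exp(-8*t/5)/9.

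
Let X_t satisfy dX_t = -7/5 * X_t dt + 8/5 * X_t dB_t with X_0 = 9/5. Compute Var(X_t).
Var(X_t) = (81*exp(64*t/25) - 81)*exp(-14*t/5)/25

For GBM dX = mu X dt + sigma X dB with X_0 = x_0, apply Itô to Y = log X: dY = (mu - sigma^2/2) dt + sigma dB, so Y_t = log(x_0) + (mu - sigma^2/2) t + sigma B_t and hence X_t = x_0 * exp((mu - sigma^2/2) t + sigma B_t).
With mu = -7/5, sigma = 8/5, x_0 = 9/5, this gives:
  X_t = 9/5 * exp((-67/25) * t + (8/5) * B_t).
Since sigma*B_t ~ Normal(0, sigma^2 t), E[exp(sigma*B_t)] = exp(sigma^2 t / 2); so E[X_t] = x_0 * exp((mu - sigma^2/2) t) * exp(sigma^2 t / 2) = x_0 * exp(mu t) = 9*exp(-7*t/5)/5.
Var(X_t) = E[X_t^2] - (E[X_t])^2 = x_0^2 * exp(2 mu t) * (exp(sigma^2 t) - 1) = (81*exp(64*t/25) - 81)*exp(-14*t/5)/25.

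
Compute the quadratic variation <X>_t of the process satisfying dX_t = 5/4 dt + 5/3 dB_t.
<X>_t = 25*t/9

For an Itô process dX_t = a(t) dt + b(t) dB_t, the quadratic variation is <X>_t = int_0^t b(s)^2 ds (the drift term does not contribute). Here b(s) = 5/3, so
  b(s)^2 = 25/9.
Integrating from 0 to t:
  <X>_t = int_0^t (25/9) ds = 25*t/9.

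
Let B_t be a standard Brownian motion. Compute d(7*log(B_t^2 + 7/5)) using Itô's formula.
d(7*log(B_t^2 + 7/5)) = (35*(7 - 5*B_t^2)/(5*B_t^2 + 7)^2) dt + (70*B_t/(5*B_t^2 + 7)) dB_t

Itô's formula for f(B_t) gives d f(B_t) = f'(B_t) dB_t + (1/2) f''(B_t) dt. Compute derivatives of f(x) = 7*log(x^2 + 7/5):
  f'(x)  = 70*x/(5*x^2 + 7)
  f''(x) = 70*(7 - 5*x^2)/(5*x^2 + 7)^2
Substitute x = B_t and multiply the f'' term by 1/2:
  drift     = (1/2) * (70*(7 - 5*x^2)/(5*x^2 + 7)^2) evaluated at B_t = 35*(7 - 5*B_t^2)/(5*B_t^2 + 7)^2
  diffusion = (70*x/(5*x^2 + 7)) evaluated at B_t = 70*B_t/(5*B_t^2 + 7)
Therefore d(7*log(B_t^2 + 7/5)) = (35*(7 - 5*B_t^2)/(5*B_t^2 + 7)^2) dt + (70*B_t/(5*B_t^2 + 7)) dB_t.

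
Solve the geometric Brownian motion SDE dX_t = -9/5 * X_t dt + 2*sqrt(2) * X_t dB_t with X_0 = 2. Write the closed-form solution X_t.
X_t = 2 * exp((-29/5) * t + (2*sqrt(2)) * B_t)

For GBM dX = mu X dt + sigma X dB with X_0 = x_0, apply Itô to Y = log X: dY = (mu - sigma^2/2) dt + sigma dB, so Y_t = log(x_0) + (mu - sigma^2/2) t + sigma B_t and hence X_t = x_0 * exp((mu - sigma^2/2) t + sigma B_t).
With mu = -9/5, sigma = 2*sqrt(2), x_0 = 2, this gives:
  X_t = 2 * exp((-29/5) * t + (2*sqrt(2)) * B_t).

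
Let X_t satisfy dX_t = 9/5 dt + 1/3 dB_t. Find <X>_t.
<X>_t = t/9

For an Itô process dX_t = a(t) dt + b(t) dB_t, the quadratic variation is <X>_t = int_0^t b(s)^2 ds (the drift term does not contribute). Here b(s) = 1/3, so
  b(s)^2 = 1/9.
Integrating from 0 to t:
  <X>_t = int_0^t (1/9) ds = t/9.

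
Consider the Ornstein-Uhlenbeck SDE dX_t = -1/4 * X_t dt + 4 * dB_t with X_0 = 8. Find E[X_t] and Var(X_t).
E[X_t] = 8*exp(-t/4); Var(X_t) = 32 - 32*exp(-t/2)

The OU SDE dX = -theta X dt + sigma dB admits the integrating factor exp(theta t): d(exp(theta t) X_t) = sigma exp(theta t) dB_t. Integrating from 0 to t:
  X_t = x_0 * exp(-theta t) + sigma * int_0^t exp(-theta (t-s)) dB_s.
The Itô integral has mean 0 and (by the Itô isometry) variance sigma^2 * int_0^t exp(-2 theta (t - s)) ds = sigma^2 * (1 - exp(-2 theta t)) / (2 theta).
With theta = 1/4, sigma = 4, x_0 = 8:
  E[X_t] = 8 * exp(-1/4 t) = 8*exp(-t/4)
  Var(X_t) = (4)^2 * (1 - exp(-2*1/4 t)) / (2 * 1/4) = 32 - 32*exp(-t/2).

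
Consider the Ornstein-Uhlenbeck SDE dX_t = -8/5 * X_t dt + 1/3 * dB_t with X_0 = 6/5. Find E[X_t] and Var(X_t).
E[X_t] = 6*exp(-8*t/5)/5; Var(X_t) = 5/144 - 5*exp(-16*t/5)/144

The OU SDE dX = -theta X dt + sigma dB admits the integrating factor exp(theta t): d(exp(theta t) X_t) = sigma exp(theta t) dB_t. Integrating from 0 to t:
  X_t = x_0 * exp(-theta t) + sigma * int_0^t exp(-theta (t-s)) dB_s.
The Itô integral has mean 0 and (by the Itô isometry) variance sigma^2 * int_0^t exp(-2 theta (t - s)) ds = sigma^2 * (1 - exp(-2 theta t)) / (2 theta).
With theta = 8/5, sigma = 1/3, x_0 = 6/5:
  E[X_t] = 6/5 * exp(-8/5 t) = 6*exp(-8*t/5)/5
  Var(X_t) = (1/3)^2 * (1 - exp(-2*8/5 t)) / (2 * 8/5) = 5/144 - 5*exp(-16*t/5)/144.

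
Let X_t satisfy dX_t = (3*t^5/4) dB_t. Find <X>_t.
<X>_t = 9*t^11/176

For an Itô process dX_t = a(t) dt + b(t) dB_t, the quadratic variation is <X>_t = int_0^t b(s)^2 ds (the drift term does not contribute). Here b(s) = 3*s^5/4, so
  b(s)^2 = 9*s^10/16.
Integrating from 0 to t:
  <X>_t = int_0^t (9*s^10/16) ds = 9*t^11/176.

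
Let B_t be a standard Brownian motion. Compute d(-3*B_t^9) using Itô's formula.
d(-3*B_t^9) = (-108*B_t^7) dt + (-27*B_t^8) dB_t

Itô's formula for f(B_t) gives d f(B_t) = f'(B_t) dB_t + (1/2) f''(B_t) dt. Compute derivatives of f(x) = -3*x^9:
  f'(x)  = -27*x^8
  f''(x) = -216*x^7
Substitute x = B_t and multiply the f'' term by 1/2:
  drift     = (1/2) * (-216*x^7) evaluated at B_t = -108*B_t^7
  diffusion = (-27*x^8) evaluated at B_t = -27*B_t^8
Therefore d(-3*B_t^9) = (-108*B_t^7) dt + (-27*B_t^8) dB_t.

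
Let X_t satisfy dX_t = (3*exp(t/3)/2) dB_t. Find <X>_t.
<X>_t = 27*exp(2*t/3)/8 - 27/8

For an Itô process dX_t = a(t) dt + b(t) dB_t, the quadratic variation is <X>_t = int_0^t b(s)^2 ds (the drift term does not contribute). Here b(s) = 3*exp(s/3)/2, so
  b(s)^2 = 9*exp(2*s/3)/4.
Integrating from 0 to t:
  <X>_t = int_0^t (9*exp(2*s/3)/4) ds = 27*exp(2*t/3)/8 - 27/8.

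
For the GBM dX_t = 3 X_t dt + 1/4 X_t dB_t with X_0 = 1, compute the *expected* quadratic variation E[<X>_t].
E[<X>_t] = exp(97*t/16)/97 - 1/97

<X>_t = int_0^t ((1/4) * X_s)^2 ds. Taking expectation inside the integral: E[<X>_t] = (1/4)^2 * int_0^t E[X_s^2] ds. For GBM, E[X_s^2] = x_0^2 * exp((2 mu + sigma^2) s). Integrating:
  E[<X>_t] = (1/4)^2 * 1^2 * (exp((2*3 + (1/4)^2) t) - 1) / (2*3 + (1/4)^2)
           = (1/4)^2 * 1^2 * (exp((97/16) t) - 1) / (97/16) = exp(97*t/16)/97 - 1/97.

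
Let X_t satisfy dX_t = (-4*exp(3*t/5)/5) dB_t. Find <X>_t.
<X>_t = 8*exp(6*t/5)/15 - 8/15

For an Itô process dX_t = a(t) dt + b(t) dB_t, the quadratic variation is <X>_t = int_0^t b(s)^2 ds (the drift term does not contribute). Here b(s) = -4*exp(3*s/5)/5, so
  b(s)^2 = 16*exp(6*s/5)/25.
Integrating from 0 to t:
  <X>_t = int_0^t (16*exp(6*s/5)/25) ds = 8*exp(6*t/5)/15 - 8/15.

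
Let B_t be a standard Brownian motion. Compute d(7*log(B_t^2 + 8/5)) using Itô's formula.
d(7*log(B_t^2 + 8/5)) = (35*(8 - 5*B_t^2)/(5*B_t^2 + 8)^2) dt + (70*B_t/(5*B_t^2 + 8)) dB_t

Itô's formula for f(B_t) gives d f(B_t) = f'(B_t) dB_t + (1/2) f''(B_t) dt. Compute derivatives of f(x) = 7*log(x^2 + 8/5):
  f'(x)  = 70*x/(5*x^2 + 8)
  f''(x) = 70*(8 - 5*x^2)/(5*x^2 + 8)^2
Substitute x = B_t and multiply the f'' term by 1/2:
  drift     = (1/2) * (70*(8 - 5*x^2)/(5*x^2 + 8)^2) evaluated at B_t = 35*(8 - 5*B_t^2)/(5*B_t^2 + 8)^2
  diffusion = (70*x/(5*x^2 + 8)) evaluated at B_t = 70*B_t/(5*B_t^2 + 8)
Therefore d(7*log(B_t^2 + 8/5)) = (35*(8 - 5*B_t^2)/(5*B_t^2 + 8)^2) dt + (70*B_t/(5*B_t^2 + 8)) dB_t.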